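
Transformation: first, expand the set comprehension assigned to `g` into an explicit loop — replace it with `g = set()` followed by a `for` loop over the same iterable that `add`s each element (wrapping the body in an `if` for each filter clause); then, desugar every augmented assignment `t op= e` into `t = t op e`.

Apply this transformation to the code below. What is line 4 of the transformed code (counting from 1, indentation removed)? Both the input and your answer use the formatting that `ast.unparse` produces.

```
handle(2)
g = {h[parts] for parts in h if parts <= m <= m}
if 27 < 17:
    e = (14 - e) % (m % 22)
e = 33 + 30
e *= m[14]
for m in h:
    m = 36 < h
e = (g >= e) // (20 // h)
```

if parts <= m <= m:

Transformed code:
handle(2)
g = set()
for parts in h:
    if parts <= m <= m:
        g.add(h[parts])
if 27 < 17:
    e = (14 - e) % (m % 22)
e = 33 + 30
e = e * m[14]
for m in h:
    m = 36 < h
e = (g >= e) // (20 // h)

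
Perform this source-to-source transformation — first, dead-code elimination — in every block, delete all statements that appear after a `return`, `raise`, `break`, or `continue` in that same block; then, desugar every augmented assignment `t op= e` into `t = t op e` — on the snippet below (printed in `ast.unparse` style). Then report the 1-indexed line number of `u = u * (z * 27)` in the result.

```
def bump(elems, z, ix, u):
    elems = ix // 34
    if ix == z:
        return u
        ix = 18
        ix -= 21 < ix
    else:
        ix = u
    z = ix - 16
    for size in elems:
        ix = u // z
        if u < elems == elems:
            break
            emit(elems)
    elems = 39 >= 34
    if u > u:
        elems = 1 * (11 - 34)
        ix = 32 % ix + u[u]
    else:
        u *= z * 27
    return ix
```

17

Transformed code:
def bump(elems, z, ix, u):
    elems = ix // 34
    if ix == z:
        return u
    else:
        ix = u
    z = ix - 16
    for size in elems:
        ix = u // z
        if u < elems == elems:
            break
    elems = 39 >= 34
    if u > u:
        elems = 1 * (11 - 34)
        ix = 32 % ix + u[u]
    else:
        u = u * (z * 27)
    return ix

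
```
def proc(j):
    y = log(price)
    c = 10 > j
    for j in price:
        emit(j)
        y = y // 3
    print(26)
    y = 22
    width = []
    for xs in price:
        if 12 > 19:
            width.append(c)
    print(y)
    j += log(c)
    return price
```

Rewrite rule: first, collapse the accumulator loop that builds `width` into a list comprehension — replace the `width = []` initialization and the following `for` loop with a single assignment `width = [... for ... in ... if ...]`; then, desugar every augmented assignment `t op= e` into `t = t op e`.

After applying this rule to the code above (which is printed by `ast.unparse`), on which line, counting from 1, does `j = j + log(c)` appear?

Transformed code:
def proc(j):
    y = log(price)
    c = 10 > j
    for j in price:
        emit(j)
        y = y // 3
    print(26)
    y = 22
    width = [c for xs in price if 12 > 19]
    print(y)
    j = j + log(c)
    return price

11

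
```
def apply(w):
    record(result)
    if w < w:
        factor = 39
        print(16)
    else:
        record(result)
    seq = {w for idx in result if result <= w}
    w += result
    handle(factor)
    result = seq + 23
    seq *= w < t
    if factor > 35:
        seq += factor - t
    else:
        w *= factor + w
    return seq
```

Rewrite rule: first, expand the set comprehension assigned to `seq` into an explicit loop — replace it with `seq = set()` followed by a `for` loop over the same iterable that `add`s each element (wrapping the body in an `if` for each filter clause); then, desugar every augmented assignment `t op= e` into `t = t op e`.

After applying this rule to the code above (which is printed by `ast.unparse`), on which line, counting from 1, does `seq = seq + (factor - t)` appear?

17

Transformed code:
def apply(w):
    record(result)
    if w < w:
        factor = 39
        print(16)
    else:
        record(result)
    seq = set()
    for idx in result:
        if result <= w:
            seq.add(w)
    w = w + result
    handle(factor)
    result = seq + 23
    seq = seq * (w < t)
    if factor > 35:
        seq = seq + (factor - t)
    else:
        w = w * (factor + w)
    return seq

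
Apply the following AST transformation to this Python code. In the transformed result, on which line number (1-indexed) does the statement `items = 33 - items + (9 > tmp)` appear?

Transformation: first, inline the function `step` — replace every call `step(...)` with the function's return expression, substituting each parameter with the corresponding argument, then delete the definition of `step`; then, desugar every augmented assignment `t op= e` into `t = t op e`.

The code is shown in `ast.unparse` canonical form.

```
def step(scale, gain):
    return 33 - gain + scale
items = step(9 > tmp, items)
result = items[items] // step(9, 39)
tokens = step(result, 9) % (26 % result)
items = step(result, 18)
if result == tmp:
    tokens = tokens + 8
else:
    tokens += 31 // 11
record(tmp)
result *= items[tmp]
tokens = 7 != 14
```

1

Transformed code:
items = 33 - items + (9 > tmp)
result = items[items] // (33 - 39 + 9)
tokens = (33 - 9 + result) % (26 % result)
items = 33 - 18 + result
if result == tmp:
    tokens = tokens + 8
else:
    tokens = tokens + 31 // 11
record(tmp)
result = result * items[tmp]
tokens = 7 != 14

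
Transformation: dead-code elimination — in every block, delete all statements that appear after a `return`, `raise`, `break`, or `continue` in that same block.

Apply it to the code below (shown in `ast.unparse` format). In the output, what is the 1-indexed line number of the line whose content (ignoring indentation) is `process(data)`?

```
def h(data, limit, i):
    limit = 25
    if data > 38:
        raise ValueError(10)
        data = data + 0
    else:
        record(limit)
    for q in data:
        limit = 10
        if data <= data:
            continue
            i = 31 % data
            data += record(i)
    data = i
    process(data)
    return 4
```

Transformed code:
def h(data, limit, i):
    limit = 25
    if data > 38:
        raise ValueError(10)
    else:
        record(limit)
    for q in data:
        limit = 10
        if data <= data:
            continue
    data = i
    process(data)
    return 4

12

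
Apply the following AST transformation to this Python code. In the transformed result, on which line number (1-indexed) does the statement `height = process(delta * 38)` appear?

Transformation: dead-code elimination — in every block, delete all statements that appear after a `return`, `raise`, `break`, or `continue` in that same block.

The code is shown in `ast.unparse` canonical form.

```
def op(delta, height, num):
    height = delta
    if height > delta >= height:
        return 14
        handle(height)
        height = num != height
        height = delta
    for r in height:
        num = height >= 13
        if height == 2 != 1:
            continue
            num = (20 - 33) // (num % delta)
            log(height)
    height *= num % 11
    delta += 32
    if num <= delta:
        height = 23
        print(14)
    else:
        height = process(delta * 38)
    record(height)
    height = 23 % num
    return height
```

Transformed code:
def op(delta, height, num):
    height = delta
    if height > delta >= height:
        return 14
    for r in height:
        num = height >= 13
        if height == 2 != 1:
            continue
    height *= num % 11
    delta += 32
    if num <= delta:
        height = 23
        print(14)
    else:
        height = process(delta * 38)
    record(height)
    height = 23 % num
    return height

15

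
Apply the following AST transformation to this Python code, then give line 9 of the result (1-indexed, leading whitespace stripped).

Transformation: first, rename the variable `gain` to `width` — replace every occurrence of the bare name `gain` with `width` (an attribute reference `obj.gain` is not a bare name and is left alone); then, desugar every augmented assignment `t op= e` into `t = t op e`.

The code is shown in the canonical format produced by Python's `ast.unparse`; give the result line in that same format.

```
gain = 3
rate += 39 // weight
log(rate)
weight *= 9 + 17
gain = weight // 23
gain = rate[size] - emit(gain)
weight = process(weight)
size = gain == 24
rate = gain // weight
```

rate = width // weight

Transformed code:
width = 3
rate = rate + 39 // weight
log(rate)
weight = weight * (9 + 17)
width = weight // 23
width = rate[size] - emit(width)
weight = process(weight)
size = width == 24
rate = width // weight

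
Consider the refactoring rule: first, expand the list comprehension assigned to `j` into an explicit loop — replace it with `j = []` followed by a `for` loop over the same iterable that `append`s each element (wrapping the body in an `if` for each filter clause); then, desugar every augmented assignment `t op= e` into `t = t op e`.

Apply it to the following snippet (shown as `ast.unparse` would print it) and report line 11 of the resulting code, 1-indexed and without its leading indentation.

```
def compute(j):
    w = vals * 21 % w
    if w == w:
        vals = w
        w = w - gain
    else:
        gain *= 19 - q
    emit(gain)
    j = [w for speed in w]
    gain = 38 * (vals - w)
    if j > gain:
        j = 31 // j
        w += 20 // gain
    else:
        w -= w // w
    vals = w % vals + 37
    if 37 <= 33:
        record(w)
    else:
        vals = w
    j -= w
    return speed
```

j.append(w)

Transformed code:
def compute(j):
    w = vals * 21 % w
    if w == w:
        vals = w
        w = w - gain
    else:
        gain = gain * (19 - q)
    emit(gain)
    j = []
    for speed in w:
        j.append(w)
    gain = 38 * (vals - w)
    if j > gain:
        j = 31 // j
        w = w + 20 // gain
    else:
        w = w - w // w
    vals = w % vals + 37
    if 37 <= 33:
        record(w)
    else:
        vals = w
    j = j - w
    return speed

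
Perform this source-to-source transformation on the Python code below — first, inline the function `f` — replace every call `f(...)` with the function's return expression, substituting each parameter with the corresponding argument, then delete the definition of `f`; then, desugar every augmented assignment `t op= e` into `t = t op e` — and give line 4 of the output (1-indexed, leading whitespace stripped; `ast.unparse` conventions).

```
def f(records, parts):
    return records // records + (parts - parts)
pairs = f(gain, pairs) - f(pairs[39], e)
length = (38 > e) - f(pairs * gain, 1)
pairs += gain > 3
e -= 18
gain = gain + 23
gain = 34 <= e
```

Transformed code:
pairs = gain // gain + (pairs - pairs) - (pairs[39] // pairs[39] + (e - e))
length = (38 > e) - (pairs * gain // (pairs * gain) + (1 - 1))
pairs = pairs + (gain > 3)
e = e - 18
gain = gain + 23
gain = 34 <= e

e = e - 18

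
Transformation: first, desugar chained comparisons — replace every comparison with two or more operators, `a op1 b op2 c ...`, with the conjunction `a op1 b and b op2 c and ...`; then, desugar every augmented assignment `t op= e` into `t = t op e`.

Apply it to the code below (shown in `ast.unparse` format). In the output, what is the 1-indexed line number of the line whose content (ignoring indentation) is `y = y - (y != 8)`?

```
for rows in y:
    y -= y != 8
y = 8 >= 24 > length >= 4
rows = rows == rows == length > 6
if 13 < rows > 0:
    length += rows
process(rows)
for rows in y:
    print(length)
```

Transformed code:
for rows in y:
    y = y - (y != 8)
y = 8 >= 24 and 24 > length and (length >= 4)
rows = rows == rows and rows == length and (length > 6)
if 13 < rows and rows > 0:
    length = length + rows
process(rows)
for rows in y:
    print(length)

2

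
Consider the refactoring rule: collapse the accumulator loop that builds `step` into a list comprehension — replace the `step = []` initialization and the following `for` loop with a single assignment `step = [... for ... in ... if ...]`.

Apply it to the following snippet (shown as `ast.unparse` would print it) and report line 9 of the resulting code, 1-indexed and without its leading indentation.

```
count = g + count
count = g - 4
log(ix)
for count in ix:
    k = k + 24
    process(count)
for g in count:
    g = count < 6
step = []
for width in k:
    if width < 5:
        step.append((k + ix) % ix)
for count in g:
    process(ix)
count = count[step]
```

step = [(k + ix) % ix for width in k if width < 5]

Transformed code:
count = g + count
count = g - 4
log(ix)
for count in ix:
    k = k + 24
    process(count)
for g in count:
    g = count < 6
step = [(k + ix) % ix for width in k if width < 5]
for count in g:
    process(ix)
count = count[step]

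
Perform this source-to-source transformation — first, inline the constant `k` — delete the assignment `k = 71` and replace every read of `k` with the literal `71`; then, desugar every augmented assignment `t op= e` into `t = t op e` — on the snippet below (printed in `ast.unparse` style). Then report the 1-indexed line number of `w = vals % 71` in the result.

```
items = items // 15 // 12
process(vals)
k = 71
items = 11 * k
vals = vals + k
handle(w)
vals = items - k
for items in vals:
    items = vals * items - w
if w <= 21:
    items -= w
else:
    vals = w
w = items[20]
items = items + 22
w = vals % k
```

Transformed code:
items = items // 15 // 12
process(vals)
items = 11 * 71
vals = vals + 71
handle(w)
vals = items - 71
for items in vals:
    items = vals * items - w
if w <= 21:
    items = items - w
else:
    vals = w
w = items[20]
items = items + 22
w = vals % 71

15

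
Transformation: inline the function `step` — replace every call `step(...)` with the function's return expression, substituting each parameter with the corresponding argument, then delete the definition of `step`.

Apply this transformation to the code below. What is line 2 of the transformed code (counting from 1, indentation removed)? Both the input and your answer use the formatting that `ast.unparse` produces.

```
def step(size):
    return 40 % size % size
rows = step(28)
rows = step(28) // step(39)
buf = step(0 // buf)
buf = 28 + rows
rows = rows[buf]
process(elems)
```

rows = 40 % 28 % 28 // (40 % 39 % 39)

Transformed code:
rows = 40 % 28 % 28
rows = 40 % 28 % 28 // (40 % 39 % 39)
buf = 40 % (0 // buf) % (0 // buf)
buf = 28 + rows
rows = rows[buf]
process(elems)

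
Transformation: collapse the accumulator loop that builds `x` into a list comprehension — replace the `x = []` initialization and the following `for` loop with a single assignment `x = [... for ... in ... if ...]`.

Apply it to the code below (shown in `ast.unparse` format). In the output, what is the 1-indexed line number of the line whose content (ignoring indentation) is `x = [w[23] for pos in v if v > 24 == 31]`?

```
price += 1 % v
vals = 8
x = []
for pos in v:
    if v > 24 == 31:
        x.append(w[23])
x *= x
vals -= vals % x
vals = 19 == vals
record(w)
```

3

Transformed code:
price += 1 % v
vals = 8
x = [w[23] for pos in v if v > 24 == 31]
x *= x
vals -= vals % x
vals = 19 == vals
record(w)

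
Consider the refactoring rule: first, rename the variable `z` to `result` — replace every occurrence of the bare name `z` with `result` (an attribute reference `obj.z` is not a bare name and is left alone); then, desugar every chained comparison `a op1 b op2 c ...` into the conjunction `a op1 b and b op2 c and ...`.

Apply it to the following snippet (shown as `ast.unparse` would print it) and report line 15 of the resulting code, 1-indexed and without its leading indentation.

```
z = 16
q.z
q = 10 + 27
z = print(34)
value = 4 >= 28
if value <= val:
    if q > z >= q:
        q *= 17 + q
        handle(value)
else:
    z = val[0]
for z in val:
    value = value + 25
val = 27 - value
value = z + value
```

value = result + value

Transformed code:
result = 16
q.z
q = 10 + 27
result = print(34)
value = 4 >= 28
if value <= val:
    if q > result and result >= q:
        q *= 17 + q
        handle(value)
else:
    result = val[0]
for result in val:
    value = value + 25
val = 27 - value
value = result + value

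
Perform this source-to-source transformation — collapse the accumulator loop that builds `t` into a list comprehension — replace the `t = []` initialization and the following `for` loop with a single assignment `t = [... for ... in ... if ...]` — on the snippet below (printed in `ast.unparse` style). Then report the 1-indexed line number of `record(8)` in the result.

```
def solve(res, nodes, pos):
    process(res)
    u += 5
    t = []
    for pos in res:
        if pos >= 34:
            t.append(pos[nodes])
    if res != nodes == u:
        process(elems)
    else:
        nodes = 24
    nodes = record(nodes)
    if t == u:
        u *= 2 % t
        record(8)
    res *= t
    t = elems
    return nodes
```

12

Transformed code:
def solve(res, nodes, pos):
    process(res)
    u += 5
    t = [pos[nodes] for pos in res if pos >= 34]
    if res != nodes == u:
        process(elems)
    else:
        nodes = 24
    nodes = record(nodes)
    if t == u:
        u *= 2 % t
        record(8)
    res *= t
    t = elems
    return nodes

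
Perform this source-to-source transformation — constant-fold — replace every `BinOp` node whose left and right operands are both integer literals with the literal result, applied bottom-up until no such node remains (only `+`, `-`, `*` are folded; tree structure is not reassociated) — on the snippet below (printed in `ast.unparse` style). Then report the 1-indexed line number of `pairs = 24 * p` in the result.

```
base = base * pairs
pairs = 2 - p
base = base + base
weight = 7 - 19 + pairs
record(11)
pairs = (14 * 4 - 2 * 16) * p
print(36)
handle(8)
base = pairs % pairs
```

Transformed code:
base = base * pairs
pairs = 2 - p
base = base + base
weight = -12 + pairs
record(11)
pairs = 24 * p
print(36)
handle(8)
base = pairs % pairs

6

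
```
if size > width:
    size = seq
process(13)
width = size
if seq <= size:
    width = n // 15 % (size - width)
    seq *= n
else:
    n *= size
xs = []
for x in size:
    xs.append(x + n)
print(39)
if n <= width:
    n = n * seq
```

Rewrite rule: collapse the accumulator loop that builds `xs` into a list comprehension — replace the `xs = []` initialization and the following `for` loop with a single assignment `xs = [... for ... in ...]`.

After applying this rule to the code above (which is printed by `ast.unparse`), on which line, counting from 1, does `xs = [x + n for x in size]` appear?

10

Transformed code:
if size > width:
    size = seq
process(13)
width = size
if seq <= size:
    width = n // 15 % (size - width)
    seq *= n
else:
    n *= size
xs = [x + n for x in size]
print(39)
if n <= width:
    n = n * seq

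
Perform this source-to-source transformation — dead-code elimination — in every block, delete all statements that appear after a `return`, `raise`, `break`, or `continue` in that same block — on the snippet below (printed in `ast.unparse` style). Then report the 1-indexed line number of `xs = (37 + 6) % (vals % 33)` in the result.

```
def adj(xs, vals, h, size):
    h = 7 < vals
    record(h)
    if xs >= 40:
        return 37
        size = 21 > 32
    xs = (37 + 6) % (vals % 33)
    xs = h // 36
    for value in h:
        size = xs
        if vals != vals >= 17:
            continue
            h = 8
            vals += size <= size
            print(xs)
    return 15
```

6

Transformed code:
def adj(xs, vals, h, size):
    h = 7 < vals
    record(h)
    if xs >= 40:
        return 37
    xs = (37 + 6) % (vals % 33)
    xs = h // 36
    for value in h:
        size = xs
        if vals != vals >= 17:
            continue
    return 15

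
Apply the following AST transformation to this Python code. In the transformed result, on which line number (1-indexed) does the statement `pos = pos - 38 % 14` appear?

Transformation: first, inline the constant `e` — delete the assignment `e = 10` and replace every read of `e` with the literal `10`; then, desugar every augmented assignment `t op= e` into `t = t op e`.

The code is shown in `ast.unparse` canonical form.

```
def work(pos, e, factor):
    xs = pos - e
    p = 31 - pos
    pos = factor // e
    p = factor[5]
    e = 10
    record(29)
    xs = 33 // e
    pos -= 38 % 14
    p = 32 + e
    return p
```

8

Transformed code:
def work(pos, e, factor):
    xs = pos - 10
    p = 31 - pos
    pos = factor // 10
    p = factor[5]
    record(29)
    xs = 33 // 10
    pos = pos - 38 % 14
    p = 32 + 10
    return p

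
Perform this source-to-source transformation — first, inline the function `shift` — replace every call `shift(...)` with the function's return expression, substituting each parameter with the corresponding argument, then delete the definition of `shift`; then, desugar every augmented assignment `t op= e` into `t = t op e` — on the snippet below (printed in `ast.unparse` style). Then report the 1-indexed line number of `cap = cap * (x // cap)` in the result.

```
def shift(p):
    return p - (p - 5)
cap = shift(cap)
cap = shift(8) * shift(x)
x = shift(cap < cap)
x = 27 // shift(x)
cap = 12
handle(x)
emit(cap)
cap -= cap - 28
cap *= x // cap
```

9

Transformed code:
cap = cap - (cap - 5)
cap = (8 - (8 - 5)) * (x - (x - 5))
x = (cap < cap) - ((cap < cap) - 5)
x = 27 // (x - (x - 5))
cap = 12
handle(x)
emit(cap)
cap = cap - (cap - 28)
cap = cap * (x // cap)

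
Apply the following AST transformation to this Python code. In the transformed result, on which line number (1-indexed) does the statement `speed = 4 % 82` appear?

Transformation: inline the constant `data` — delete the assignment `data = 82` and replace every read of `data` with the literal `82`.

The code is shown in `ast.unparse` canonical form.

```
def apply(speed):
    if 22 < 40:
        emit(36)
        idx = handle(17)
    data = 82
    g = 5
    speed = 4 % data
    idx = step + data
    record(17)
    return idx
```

6

Transformed code:
def apply(speed):
    if 22 < 40:
        emit(36)
        idx = handle(17)
    g = 5
    speed = 4 % 82
    idx = step + 82
    record(17)
    return idx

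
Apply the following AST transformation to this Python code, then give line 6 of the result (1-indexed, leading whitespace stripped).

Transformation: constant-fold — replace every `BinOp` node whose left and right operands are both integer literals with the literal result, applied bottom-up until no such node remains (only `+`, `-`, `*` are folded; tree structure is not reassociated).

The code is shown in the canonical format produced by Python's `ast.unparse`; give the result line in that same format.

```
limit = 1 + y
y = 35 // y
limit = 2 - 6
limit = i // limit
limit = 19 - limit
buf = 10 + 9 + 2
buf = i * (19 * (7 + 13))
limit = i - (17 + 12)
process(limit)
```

Transformed code:
limit = 1 + y
y = 35 // y
limit = -4
limit = i // limit
limit = 19 - limit
buf = 21
buf = i * 380
limit = i - 29
process(limit)

buf = 21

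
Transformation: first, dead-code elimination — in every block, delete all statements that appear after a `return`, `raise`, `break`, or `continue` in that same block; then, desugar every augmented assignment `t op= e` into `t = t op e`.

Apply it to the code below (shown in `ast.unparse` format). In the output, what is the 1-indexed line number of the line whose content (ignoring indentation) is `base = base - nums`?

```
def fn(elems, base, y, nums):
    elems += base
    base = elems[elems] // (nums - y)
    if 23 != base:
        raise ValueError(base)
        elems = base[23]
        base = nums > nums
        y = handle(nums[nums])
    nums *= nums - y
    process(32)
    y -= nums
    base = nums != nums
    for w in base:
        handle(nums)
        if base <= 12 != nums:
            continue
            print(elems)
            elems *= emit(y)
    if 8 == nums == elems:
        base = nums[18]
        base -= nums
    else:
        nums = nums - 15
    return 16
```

16

Transformed code:
def fn(elems, base, y, nums):
    elems = elems + base
    base = elems[elems] // (nums - y)
    if 23 != base:
        raise ValueError(base)
    nums = nums * (nums - y)
    process(32)
    y = y - nums
    base = nums != nums
    for w in base:
        handle(nums)
        if base <= 12 != nums:
            continue
    if 8 == nums == elems:
        base = nums[18]
        base = base - nums
    else:
        nums = nums - 15
    return 16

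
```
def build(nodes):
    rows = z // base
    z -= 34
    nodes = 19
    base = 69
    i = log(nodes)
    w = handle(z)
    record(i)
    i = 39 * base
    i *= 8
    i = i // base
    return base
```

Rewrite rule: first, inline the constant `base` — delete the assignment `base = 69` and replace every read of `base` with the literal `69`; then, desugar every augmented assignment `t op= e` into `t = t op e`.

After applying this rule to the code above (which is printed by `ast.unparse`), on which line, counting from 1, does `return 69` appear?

Transformed code:
def build(nodes):
    rows = z // 69
    z = z - 34
    nodes = 19
    i = log(nodes)
    w = handle(z)
    record(i)
    i = 39 * 69
    i = i * 8
    i = i // 69
    return 69

11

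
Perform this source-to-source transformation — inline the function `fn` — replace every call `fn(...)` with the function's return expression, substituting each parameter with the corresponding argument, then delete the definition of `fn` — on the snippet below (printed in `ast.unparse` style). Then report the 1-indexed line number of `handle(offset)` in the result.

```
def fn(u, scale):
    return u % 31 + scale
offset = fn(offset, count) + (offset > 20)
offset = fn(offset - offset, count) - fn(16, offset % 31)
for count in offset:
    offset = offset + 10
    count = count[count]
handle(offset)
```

Transformed code:
offset = offset % 31 + count + (offset > 20)
offset = (offset - offset) % 31 + count - (16 % 31 + offset % 31)
for count in offset:
    offset = offset + 10
    count = count[count]
handle(offset)

6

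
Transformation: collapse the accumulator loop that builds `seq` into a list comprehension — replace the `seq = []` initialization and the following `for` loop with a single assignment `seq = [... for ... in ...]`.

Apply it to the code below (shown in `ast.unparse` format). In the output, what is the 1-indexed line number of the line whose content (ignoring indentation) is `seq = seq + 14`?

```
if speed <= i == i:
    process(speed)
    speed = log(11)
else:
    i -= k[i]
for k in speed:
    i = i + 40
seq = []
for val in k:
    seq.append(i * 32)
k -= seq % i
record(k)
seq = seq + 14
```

Transformed code:
if speed <= i == i:
    process(speed)
    speed = log(11)
else:
    i -= k[i]
for k in speed:
    i = i + 40
seq = [i * 32 for val in k]
k -= seq % i
record(k)
seq = seq + 14

11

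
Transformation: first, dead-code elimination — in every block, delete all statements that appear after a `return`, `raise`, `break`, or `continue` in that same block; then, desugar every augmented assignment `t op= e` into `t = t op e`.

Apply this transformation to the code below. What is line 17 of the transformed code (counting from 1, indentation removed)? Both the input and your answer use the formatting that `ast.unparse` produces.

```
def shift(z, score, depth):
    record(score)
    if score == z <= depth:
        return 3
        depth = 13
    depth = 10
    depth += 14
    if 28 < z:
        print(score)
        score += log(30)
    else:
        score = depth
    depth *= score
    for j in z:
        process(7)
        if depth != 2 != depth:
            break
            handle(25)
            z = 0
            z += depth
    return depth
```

return depth

Transformed code:
def shift(z, score, depth):
    record(score)
    if score == z <= depth:
        return 3
    depth = 10
    depth = depth + 14
    if 28 < z:
        print(score)
        score = score + log(30)
    else:
        score = depth
    depth = depth * score
    for j in z:
        process(7)
        if depth != 2 != depth:
            break
    return depth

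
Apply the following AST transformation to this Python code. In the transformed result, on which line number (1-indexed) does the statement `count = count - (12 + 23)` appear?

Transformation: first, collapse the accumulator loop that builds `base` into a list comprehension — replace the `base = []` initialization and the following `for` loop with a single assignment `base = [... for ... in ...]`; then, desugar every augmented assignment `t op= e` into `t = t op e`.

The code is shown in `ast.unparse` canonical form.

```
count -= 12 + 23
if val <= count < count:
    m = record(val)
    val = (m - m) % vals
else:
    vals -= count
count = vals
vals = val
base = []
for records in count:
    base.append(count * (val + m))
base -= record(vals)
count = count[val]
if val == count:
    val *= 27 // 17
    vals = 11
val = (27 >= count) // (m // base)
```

1

Transformed code:
count = count - (12 + 23)
if val <= count < count:
    m = record(val)
    val = (m - m) % vals
else:
    vals = vals - count
count = vals
vals = val
base = [count * (val + m) for records in count]
base = base - record(vals)
count = count[val]
if val == count:
    val = val * (27 // 17)
    vals = 11
val = (27 >= count) // (m // base)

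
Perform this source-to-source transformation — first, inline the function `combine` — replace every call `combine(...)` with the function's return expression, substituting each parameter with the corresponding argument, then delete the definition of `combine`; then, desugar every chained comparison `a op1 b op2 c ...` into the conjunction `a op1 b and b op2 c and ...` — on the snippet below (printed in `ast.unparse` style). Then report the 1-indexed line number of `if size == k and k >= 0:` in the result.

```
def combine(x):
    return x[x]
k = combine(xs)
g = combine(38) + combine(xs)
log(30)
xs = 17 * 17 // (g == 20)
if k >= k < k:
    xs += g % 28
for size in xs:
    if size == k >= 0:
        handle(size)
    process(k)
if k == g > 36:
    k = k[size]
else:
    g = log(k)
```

8

Transformed code:
k = xs[xs]
g = 38[38] + xs[xs]
log(30)
xs = 17 * 17 // (g == 20)
if k >= k and k < k:
    xs += g % 28
for size in xs:
    if size == k and k >= 0:
        handle(size)
    process(k)
if k == g and g > 36:
    k = k[size]
else:
    g = log(k)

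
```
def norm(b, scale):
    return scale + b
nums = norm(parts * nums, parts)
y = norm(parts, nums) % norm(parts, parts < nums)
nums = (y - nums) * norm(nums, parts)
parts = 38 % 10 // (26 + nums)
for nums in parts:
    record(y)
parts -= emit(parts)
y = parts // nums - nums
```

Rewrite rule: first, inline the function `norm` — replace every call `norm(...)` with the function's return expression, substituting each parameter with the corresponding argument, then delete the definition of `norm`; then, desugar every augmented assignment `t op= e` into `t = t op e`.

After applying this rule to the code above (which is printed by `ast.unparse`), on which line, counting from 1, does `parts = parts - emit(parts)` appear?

7

Transformed code:
nums = parts + parts * nums
y = (nums + parts) % ((parts < nums) + parts)
nums = (y - nums) * (parts + nums)
parts = 38 % 10 // (26 + nums)
for nums in parts:
    record(y)
parts = parts - emit(parts)
y = parts // nums - nums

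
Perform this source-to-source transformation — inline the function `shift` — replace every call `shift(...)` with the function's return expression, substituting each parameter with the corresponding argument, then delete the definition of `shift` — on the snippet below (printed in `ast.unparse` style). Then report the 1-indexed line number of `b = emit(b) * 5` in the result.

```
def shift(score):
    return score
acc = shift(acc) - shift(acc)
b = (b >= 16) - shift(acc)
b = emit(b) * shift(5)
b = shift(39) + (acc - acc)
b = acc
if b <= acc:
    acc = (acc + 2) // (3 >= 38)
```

Transformed code:
acc = acc - acc
b = (b >= 16) - acc
b = emit(b) * 5
b = 39 + (acc - acc)
b = acc
if b <= acc:
    acc = (acc + 2) // (3 >= 38)

3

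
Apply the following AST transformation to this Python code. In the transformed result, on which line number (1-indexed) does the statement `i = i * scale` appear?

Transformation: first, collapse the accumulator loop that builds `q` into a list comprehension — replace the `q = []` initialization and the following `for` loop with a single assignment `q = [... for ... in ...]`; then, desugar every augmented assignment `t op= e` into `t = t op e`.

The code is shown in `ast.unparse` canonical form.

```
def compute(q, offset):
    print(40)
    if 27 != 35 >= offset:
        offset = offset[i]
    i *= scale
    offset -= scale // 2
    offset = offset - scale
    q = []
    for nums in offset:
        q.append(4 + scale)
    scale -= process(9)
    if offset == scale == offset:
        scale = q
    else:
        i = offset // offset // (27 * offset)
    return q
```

Transformed code:
def compute(q, offset):
    print(40)
    if 27 != 35 >= offset:
        offset = offset[i]
    i = i * scale
    offset = offset - scale // 2
    offset = offset - scale
    q = [4 + scale for nums in offset]
    scale = scale - process(9)
    if offset == scale == offset:
        scale = q
    else:
        i = offset // offset // (27 * offset)
    return q

5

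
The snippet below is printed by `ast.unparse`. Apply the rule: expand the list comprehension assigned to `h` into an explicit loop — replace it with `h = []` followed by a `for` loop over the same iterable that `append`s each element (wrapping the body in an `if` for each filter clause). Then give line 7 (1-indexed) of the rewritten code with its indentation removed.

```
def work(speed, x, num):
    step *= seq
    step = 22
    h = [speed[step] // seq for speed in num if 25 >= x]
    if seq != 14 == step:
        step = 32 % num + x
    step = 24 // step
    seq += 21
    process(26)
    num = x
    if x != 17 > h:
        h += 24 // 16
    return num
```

Transformed code:
def work(speed, x, num):
    step *= seq
    step = 22
    h = []
    for speed in num:
        if 25 >= x:
            h.append(speed[step] // seq)
    if seq != 14 == step:
        step = 32 % num + x
    step = 24 // step
    seq += 21
    process(26)
    num = x
    if x != 17 > h:
        h += 24 // 16
    return num

h.append(speed[step] // seq)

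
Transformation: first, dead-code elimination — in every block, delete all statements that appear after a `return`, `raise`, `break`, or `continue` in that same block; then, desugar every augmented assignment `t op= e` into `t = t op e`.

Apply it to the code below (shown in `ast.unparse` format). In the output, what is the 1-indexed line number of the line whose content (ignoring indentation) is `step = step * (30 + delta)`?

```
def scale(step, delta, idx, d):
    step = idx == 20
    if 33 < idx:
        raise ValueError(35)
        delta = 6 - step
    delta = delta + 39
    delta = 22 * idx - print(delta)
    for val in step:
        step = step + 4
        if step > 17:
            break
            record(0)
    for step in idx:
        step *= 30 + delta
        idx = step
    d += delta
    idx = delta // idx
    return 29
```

Transformed code:
def scale(step, delta, idx, d):
    step = idx == 20
    if 33 < idx:
        raise ValueError(35)
    delta = delta + 39
    delta = 22 * idx - print(delta)
    for val in step:
        step = step + 4
        if step > 17:
            break
    for step in idx:
        step = step * (30 + delta)
        idx = step
    d = d + delta
    idx = delta // idx
    return 29

12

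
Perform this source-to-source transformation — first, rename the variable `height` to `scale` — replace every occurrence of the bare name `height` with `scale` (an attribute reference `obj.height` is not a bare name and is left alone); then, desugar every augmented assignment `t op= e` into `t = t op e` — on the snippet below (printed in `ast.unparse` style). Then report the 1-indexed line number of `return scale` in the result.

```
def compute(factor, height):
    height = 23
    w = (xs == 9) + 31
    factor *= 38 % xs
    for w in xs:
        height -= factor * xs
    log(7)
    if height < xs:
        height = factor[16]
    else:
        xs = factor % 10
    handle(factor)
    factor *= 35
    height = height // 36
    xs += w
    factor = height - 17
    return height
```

Transformed code:
def compute(factor, scale):
    scale = 23
    w = (xs == 9) + 31
    factor = factor * (38 % xs)
    for w in xs:
        scale = scale - factor * xs
    log(7)
    if scale < xs:
        scale = factor[16]
    else:
        xs = factor % 10
    handle(factor)
    factor = factor * 35
    scale = scale // 36
    xs = xs + w
    factor = scale - 17
    return scale

17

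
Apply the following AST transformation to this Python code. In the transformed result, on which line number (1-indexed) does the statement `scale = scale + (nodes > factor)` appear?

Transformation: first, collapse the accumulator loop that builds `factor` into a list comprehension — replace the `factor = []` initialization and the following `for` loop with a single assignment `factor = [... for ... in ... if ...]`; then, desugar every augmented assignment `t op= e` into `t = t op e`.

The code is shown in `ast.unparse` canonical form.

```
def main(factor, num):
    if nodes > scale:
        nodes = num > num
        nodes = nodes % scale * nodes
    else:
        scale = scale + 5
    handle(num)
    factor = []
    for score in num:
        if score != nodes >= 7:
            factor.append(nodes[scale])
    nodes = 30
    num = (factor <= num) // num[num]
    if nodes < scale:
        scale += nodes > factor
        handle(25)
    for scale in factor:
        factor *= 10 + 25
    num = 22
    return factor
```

12

Transformed code:
def main(factor, num):
    if nodes > scale:
        nodes = num > num
        nodes = nodes % scale * nodes
    else:
        scale = scale + 5
    handle(num)
    factor = [nodes[scale] for score in num if score != nodes >= 7]
    nodes = 30
    num = (factor <= num) // num[num]
    if nodes < scale:
        scale = scale + (nodes > factor)
        handle(25)
    for scale in factor:
        factor = factor * (10 + 25)
    num = 22
    return factor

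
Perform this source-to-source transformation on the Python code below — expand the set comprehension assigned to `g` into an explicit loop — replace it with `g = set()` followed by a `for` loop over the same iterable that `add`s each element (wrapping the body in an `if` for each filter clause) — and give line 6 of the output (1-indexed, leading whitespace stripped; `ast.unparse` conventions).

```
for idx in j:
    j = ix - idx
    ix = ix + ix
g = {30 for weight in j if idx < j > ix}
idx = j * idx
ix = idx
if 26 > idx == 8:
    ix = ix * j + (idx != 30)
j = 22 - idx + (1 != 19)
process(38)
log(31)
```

Transformed code:
for idx in j:
    j = ix - idx
    ix = ix + ix
g = set()
for weight in j:
    if idx < j > ix:
        g.add(30)
idx = j * idx
ix = idx
if 26 > idx == 8:
    ix = ix * j + (idx != 30)
j = 22 - idx + (1 != 19)
process(38)
log(31)

if idx < j > ix:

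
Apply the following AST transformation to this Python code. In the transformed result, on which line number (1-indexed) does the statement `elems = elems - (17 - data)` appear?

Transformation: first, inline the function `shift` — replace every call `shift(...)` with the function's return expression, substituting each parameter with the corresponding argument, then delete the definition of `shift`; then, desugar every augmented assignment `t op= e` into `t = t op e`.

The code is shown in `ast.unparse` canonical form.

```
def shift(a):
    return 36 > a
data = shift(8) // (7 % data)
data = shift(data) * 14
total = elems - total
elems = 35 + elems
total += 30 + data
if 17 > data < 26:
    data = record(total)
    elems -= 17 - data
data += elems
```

8

Transformed code:
data = (36 > 8) // (7 % data)
data = (36 > data) * 14
total = elems - total
elems = 35 + elems
total = total + (30 + data)
if 17 > data < 26:
    data = record(total)
    elems = elems - (17 - data)
data = data + elems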